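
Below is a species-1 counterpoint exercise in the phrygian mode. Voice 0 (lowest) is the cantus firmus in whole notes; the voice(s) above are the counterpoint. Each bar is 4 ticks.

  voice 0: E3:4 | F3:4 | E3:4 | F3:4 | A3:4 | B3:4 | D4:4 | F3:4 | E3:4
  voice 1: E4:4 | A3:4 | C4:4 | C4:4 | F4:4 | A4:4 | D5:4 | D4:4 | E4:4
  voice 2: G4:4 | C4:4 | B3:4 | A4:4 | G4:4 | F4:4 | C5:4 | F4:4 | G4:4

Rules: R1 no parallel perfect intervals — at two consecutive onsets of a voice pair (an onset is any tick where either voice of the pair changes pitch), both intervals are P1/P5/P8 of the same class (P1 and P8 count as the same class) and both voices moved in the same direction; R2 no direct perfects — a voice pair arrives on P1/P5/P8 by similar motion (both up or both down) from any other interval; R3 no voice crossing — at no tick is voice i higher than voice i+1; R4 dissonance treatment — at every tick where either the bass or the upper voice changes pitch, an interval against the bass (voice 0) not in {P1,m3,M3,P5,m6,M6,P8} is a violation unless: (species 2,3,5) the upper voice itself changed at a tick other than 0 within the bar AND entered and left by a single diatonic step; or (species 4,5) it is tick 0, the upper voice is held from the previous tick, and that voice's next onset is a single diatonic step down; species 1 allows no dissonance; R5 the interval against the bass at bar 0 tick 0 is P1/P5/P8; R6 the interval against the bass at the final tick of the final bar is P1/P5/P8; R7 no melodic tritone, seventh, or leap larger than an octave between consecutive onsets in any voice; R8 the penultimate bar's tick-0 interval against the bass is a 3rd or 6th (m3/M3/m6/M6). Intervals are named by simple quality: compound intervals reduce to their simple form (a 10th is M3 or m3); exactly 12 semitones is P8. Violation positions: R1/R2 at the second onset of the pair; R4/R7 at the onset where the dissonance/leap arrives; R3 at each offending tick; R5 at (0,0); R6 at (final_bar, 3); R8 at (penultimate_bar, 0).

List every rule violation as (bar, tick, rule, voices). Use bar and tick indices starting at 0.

bar 0: v0=E3 v1=E4 v2=G4 downbeat m3
bar 1: v0=F3 v1=A3 v2=C4 downbeat P5
bar 2: v0=E3 v1=C4 v2=B3 downbeat P5
bar 3: v0=F3 v1=C4 v2=A4 downbeat M3
bar 4: v0=A3 v1=F4 v2=G4 downbeat m7
bar 5: v0=B3 v1=A4 v2=F4 downbeat TT
bar 6: v0=D4 v1=D5 v2=C5 downbeat m7
bar 7: v0=F3 v1=D4 v2=F4 downbeat P8
bar 8: v0=E3 v1=E4 v2=G4 downbeat m3
  -> R5 @ bar 0 tick 0 v(0, 2): opens on m3
  -> R1 @ bar 2 tick 0 v(0, 2): F3/C4 P5 -> E3/B3 P5 similar
  -> R3 @ bar 2 tick 0 v(1, 2): C4 above B3
  -> R3 @ bar 2 tick 1 v(1, 2): C4 above B3
  -> R3 @ bar 2 tick 2 v(1, 2): C4 above B3
  -> R3 @ bar 2 tick 3 v(1, 2): C4 above B3
  -> R7 @ bar 3 tick 0 v(2,): B3->A4 leap 10st
  -> R4 @ bar 4 tick 0 v(0, 2): A3/G4 m7 untreated
  -> R3 @ bar 5 tick 0 v(1, 2): A4 above F4
  -> R4 @ bar 5 tick 0 v(0, 1): B3/A4 m7 untreated
  -> R4 @ bar 5 tick 0 v(0, 2): B3/F4 TT untreated
  -> R3 @ bar 5 tick 1 v(1, 2): A4 above F4
  -> R3 @ bar 5 tick 2 v(1, 2): A4 above F4
  -> R3 @ bar 5 tick 3 v(1, 2): A4 above F4
  -> R2 @ bar 6 tick 0 v(0, 1): B3/A4 m7 -> D4/D5 P8 similar
  -> R3 @ bar 6 tick 0 v(1, 2): D5 above C5
  -> R4 @ bar 6 tick 0 v(0, 2): D4/C5 m7 untreated
  -> R3 @ bar 6 tick 1 v(1, 2): D5 above C5
  -> R3 @ bar 6 tick 2 v(1, 2): D5 above C5
  -> R3 @ bar 6 tick 3 v(1, 2): D5 above C5
  -> R2 @ bar 7 tick 0 v(0, 2): D4/C5 m7 -> F3/F4 P8 similar
  -> R8 @ bar 7 tick 0 v(0, 2): penult P8 not 3rd/6th
  -> R6 @ bar 8 tick 3 v(0, 2): closes on m3

(0, 0, R5, (0, 2))
(2, 0, R1, (0, 2))
(2, 0, R3, (1, 2))
(2, 1, R3, (1, 2))
(2, 2, R3, (1, 2))
(2, 3, R3, (1, 2))
(3, 0, R7, (2,))
(4, 0, R4, (0, 2))
(5, 0, R3, (1, 2))
(5, 0, R4, (0, 1))
(5, 0, R4, (0, 2))
(5, 1, R3, (1, 2))
(5, 2, R3, (1, 2))
(5, 3, R3, (1, 2))
(6, 0, R2, (0, 1))
(6, 0, R3, (1, 2))
(6, 0, R4, (0, 2))
(6, 1, R3, (1, 2))
(6, 2, R3, (1, 2))
(6, 3, R3, (1, 2))
(7, 0, R2, (0, 2))
(7, 0, R8, (0, 2))
(8, 3, R6, (0, 2))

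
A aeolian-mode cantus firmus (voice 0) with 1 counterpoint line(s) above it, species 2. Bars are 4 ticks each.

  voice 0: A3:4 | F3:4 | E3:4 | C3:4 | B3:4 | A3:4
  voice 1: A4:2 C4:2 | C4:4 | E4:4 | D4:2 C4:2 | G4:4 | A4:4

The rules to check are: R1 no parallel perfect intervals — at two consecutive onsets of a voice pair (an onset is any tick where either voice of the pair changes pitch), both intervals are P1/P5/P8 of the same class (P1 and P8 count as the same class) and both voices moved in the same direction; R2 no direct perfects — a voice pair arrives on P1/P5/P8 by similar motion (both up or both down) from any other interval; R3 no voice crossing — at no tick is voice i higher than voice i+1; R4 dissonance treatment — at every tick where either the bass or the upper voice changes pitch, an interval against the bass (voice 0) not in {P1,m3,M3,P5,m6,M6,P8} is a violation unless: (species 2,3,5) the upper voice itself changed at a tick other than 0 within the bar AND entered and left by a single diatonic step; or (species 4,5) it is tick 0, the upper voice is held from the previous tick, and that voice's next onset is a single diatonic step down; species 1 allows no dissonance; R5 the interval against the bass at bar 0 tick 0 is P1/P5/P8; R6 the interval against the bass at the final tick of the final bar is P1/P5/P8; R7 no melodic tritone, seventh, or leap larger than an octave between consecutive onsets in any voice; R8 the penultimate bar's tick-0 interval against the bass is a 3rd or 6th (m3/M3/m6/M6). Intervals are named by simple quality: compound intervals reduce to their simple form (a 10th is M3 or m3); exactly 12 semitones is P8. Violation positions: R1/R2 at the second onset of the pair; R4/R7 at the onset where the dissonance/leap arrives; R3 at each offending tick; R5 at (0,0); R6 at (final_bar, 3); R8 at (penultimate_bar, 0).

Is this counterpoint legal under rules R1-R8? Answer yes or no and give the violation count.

No (2 violations)

bar 0: v0=A3 v1=A4 (P8)
bar 1: v0=F3 v1=C4 (P5)
bar 2: v0=E3 v1=E4 (P8)
bar 3: v0=C3 v1=D4 (M2)
bar 4: v0=B3 v1=G4 (m6)
bar 5: v0=A3 v1=A4 (P8)
  R4 @ bar3.0: C3/D4 M2 untreated
  R7 @ bar4.0: C3->B3 leap 11st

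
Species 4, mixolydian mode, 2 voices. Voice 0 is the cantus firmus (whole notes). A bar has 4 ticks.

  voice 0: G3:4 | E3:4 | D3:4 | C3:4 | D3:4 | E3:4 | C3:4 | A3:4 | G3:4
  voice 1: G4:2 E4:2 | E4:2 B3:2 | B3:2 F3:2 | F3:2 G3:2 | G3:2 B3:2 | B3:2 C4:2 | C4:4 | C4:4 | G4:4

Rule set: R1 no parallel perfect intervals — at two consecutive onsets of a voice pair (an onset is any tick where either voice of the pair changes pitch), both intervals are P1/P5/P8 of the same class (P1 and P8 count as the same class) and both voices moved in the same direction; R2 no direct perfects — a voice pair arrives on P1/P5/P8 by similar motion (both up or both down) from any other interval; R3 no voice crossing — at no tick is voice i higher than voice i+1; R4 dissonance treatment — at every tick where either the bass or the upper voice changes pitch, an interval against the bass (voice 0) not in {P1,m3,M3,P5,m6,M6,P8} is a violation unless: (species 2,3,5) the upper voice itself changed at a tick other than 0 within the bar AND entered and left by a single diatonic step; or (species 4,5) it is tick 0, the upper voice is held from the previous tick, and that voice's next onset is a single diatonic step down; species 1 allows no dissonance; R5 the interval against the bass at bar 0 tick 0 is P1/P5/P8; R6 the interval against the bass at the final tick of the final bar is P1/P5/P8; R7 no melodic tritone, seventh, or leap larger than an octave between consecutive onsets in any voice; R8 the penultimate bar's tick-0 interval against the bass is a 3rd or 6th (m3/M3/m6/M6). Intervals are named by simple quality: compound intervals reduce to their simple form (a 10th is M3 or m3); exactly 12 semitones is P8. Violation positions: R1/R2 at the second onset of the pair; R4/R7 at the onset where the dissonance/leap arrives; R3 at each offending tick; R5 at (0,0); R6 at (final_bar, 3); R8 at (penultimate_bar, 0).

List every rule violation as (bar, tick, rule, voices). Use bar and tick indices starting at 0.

bar 0: v0=G3 v1=G4 downbeat P8
bar 1: v0=E3 v1=E4 downbeat P8
bar 2: v0=D3 v1=B3 downbeat M6
bar 3: v0=C3 v1=F3 downbeat P4
bar 4: v0=D3 v1=G3 downbeat P4
bar 5: v0=E3 v1=B3 downbeat P5
bar 6: v0=C3 v1=C4 downbeat P8
bar 7: v0=A3 v1=C4 downbeat m3
bar 8: v0=G3 v1=G4 downbeat P8
  -> R7 @ bar 2 tick 2 v(1,): B3->F3 leap 6st
  -> R4 @ bar 3 tick 0 v(0, 1): C3/F3 P4 untreated
  -> R4 @ bar 4 tick 0 v(0, 1): D3/G3 P4 untreated

(2, 2, R7, (1,))
(3, 0, R4, (0, 1))
(4, 0, R4, (0, 1))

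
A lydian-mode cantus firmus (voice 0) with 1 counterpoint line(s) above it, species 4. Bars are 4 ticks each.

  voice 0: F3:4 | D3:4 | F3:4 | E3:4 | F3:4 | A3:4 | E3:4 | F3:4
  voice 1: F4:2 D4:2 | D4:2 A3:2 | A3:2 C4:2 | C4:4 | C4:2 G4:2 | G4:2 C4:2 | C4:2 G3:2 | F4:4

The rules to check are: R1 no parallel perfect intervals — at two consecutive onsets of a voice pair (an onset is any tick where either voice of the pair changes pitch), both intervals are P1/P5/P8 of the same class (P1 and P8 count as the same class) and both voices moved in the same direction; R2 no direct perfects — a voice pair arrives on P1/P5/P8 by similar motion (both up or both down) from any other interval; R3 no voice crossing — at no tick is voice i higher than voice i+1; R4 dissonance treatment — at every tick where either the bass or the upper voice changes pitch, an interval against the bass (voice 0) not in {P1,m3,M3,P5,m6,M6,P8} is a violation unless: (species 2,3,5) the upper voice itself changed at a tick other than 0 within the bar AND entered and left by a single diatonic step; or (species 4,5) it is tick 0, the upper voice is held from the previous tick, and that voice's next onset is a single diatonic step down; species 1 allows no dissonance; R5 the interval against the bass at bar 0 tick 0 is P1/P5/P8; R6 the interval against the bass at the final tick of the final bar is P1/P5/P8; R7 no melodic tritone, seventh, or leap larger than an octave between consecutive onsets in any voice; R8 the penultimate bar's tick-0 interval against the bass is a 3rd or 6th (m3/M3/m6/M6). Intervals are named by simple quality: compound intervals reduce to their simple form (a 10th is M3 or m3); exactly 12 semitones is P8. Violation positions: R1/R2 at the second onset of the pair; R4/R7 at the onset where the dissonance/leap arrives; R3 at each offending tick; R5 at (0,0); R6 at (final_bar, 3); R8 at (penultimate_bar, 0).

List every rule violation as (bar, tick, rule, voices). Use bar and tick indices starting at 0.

(4, 2, R4, (0, 1))
(5, 0, R4, (0, 1))
(7, 0, R2, (0, 1))
(7, 0, R7, (1,))

bar 0: v0=F3 v1=F4 downbeat P8
bar 1: v0=D3 v1=D4 downbeat P8
bar 2: v0=F3 v1=A3 downbeat M3
bar 3: v0=E3 v1=C4 downbeat m6
bar 4: v0=F3 v1=C4 downbeat P5
bar 5: v0=A3 v1=G4 downbeat m7
bar 6: v0=E3 v1=C4 downbeat m6
bar 7: v0=F3 v1=F4 downbeat P8
  -> R4 @ bar 4 tick 2 v(0, 1): F3/G4 M2 untreated
  -> R4 @ bar 5 tick 0 v(0, 1): A3/G4 m7 untreated
  -> R2 @ bar 7 tick 0 v(0, 1): E3/G3 m3 -> F3/F4 P8 similar
  -> R7 @ bar 7 tick 0 v(1,): G3->F4 leap 10st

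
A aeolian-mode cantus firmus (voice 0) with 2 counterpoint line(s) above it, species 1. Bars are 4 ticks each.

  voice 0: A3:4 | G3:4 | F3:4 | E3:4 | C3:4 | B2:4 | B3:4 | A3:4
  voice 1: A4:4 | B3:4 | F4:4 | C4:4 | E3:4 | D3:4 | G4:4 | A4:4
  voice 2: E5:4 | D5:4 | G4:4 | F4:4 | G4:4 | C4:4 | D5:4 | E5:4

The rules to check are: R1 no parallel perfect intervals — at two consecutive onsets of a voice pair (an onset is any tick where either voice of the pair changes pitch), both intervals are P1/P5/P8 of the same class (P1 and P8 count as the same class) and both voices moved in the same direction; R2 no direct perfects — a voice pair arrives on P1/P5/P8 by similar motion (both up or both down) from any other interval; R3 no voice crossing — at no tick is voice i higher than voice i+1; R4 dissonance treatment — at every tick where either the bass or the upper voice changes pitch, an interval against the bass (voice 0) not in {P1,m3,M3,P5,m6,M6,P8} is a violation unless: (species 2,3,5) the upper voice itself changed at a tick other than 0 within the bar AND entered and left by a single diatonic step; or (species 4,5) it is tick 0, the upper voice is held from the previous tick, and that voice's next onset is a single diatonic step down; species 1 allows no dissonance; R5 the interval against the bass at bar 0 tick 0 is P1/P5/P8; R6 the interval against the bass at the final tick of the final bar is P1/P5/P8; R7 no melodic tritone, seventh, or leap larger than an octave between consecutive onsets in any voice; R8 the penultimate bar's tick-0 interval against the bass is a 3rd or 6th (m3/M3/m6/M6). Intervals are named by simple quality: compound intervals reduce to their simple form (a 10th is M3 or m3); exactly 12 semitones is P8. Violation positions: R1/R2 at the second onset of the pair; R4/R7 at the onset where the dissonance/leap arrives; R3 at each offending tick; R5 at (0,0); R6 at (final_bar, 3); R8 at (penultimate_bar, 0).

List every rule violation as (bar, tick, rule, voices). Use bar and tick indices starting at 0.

bar 0: v0=A3 v1=A4 v2=E5 downbeat P5
bar 1: v0=G3 v1=B3 v2=D5 downbeat P5
bar 2: v0=F3 v1=F4 v2=G4 downbeat M2
bar 3: v0=E3 v1=C4 v2=F4 downbeat m2
bar 4: v0=C3 v1=E3 v2=G4 downbeat P5
bar 5: v0=B2 v1=D3 v2=C4 downbeat m2
bar 6: v0=B3 v1=G4 v2=D5 downbeat m3
bar 7: v0=A3 v1=A4 v2=E5 downbeat P5
  -> R1 @ bar 1 tick 0 v(0, 2): A3/E5 P5 -> G3/D5 P5 similar
  -> R7 @ bar 1 tick 0 v(1,): A4->B3 leap 10st
  -> R4 @ bar 2 tick 0 v(0, 2): F3/G4 M2 untreated
  -> R7 @ bar 2 tick 0 v(1,): B3->F4 leap 6st
  -> R4 @ bar 3 tick 0 v(0, 2): E3/F4 m2 untreated
  -> R4 @ bar 5 tick 0 v(0, 2): B2/C4 m2 untreated
  -> R2 @ bar 6 tick 0 v(1, 2): D3/C4 m7 -> G4/D5 P5 similar
  -> R7 @ bar 6 tick 0 v(1,): D3->G4 leap 17st
  -> R7 @ bar 6 tick 0 v(2,): C4->D5 leap 14st
  -> R1 @ bar 7 tick 0 v(1, 2): G4/D5 P5 -> A4/E5 P5 similar

(1, 0, R1, (0, 2))
(1, 0, R7, (1,))
(2, 0, R4, (0, 2))
(2, 0, R7, (1,))
(3, 0, R4, (0, 2))
(5, 0, R4, (0, 2))
(6, 0, R2, (1, 2))
(6, 0, R7, (1,))
(6, 0, R7, (2,))
(7, 0, R1, (1, 2))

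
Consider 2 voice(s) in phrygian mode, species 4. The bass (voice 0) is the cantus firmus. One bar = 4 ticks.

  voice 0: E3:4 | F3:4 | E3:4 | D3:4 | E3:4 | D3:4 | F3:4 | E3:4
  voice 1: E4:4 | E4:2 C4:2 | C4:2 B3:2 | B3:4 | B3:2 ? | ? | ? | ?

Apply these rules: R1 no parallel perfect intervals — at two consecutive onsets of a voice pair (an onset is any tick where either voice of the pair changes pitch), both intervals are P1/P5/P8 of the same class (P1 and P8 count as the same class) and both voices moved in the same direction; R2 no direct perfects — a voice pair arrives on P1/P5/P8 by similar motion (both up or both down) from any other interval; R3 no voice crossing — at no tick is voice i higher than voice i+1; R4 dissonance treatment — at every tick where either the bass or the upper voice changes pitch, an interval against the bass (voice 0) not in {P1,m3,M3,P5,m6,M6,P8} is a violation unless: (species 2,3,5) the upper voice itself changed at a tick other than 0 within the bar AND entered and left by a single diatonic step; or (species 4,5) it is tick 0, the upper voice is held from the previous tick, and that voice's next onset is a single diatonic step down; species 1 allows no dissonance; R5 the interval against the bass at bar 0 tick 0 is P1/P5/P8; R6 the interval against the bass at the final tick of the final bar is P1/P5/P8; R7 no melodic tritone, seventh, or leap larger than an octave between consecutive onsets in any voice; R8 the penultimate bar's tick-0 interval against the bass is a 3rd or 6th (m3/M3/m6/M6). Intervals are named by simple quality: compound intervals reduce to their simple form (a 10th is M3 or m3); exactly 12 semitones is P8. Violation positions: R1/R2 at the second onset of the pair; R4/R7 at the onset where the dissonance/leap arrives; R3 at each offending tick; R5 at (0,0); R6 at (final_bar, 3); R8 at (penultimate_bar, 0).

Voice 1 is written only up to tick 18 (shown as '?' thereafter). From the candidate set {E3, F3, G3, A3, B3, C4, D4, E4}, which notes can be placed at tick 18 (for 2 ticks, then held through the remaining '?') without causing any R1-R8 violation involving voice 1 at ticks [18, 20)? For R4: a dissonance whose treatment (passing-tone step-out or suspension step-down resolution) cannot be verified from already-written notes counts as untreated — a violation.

{B3, C4, E3, E4, G3}

E3: legal
F3: violates R4,R7
G3: legal
A3: violates R4
B3: legal
C4: legal
D4: violates R4
E4: legal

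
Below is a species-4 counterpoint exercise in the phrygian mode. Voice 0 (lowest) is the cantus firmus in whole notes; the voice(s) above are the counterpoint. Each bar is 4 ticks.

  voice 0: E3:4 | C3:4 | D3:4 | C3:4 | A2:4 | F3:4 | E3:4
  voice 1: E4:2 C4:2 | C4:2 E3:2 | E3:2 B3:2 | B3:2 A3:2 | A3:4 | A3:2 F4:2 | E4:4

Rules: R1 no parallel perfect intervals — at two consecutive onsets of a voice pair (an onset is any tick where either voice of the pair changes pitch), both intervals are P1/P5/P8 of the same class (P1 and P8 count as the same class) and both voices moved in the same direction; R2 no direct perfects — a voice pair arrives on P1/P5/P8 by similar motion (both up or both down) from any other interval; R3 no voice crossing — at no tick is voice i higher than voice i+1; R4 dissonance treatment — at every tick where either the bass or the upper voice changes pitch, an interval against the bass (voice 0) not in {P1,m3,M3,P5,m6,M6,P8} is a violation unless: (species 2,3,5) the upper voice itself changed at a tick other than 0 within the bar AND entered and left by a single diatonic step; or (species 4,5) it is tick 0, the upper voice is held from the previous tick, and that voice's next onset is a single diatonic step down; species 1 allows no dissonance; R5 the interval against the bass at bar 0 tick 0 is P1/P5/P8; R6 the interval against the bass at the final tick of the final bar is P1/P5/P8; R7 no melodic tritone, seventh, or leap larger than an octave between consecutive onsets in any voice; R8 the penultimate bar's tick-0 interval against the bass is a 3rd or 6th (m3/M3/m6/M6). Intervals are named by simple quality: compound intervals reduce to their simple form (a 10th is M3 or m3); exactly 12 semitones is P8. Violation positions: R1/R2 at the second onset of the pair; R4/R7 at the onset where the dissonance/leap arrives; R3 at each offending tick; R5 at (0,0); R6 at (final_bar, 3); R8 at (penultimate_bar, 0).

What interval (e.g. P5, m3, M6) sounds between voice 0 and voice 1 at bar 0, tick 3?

m6

voice 0=E3 voice 1=C4 -> m6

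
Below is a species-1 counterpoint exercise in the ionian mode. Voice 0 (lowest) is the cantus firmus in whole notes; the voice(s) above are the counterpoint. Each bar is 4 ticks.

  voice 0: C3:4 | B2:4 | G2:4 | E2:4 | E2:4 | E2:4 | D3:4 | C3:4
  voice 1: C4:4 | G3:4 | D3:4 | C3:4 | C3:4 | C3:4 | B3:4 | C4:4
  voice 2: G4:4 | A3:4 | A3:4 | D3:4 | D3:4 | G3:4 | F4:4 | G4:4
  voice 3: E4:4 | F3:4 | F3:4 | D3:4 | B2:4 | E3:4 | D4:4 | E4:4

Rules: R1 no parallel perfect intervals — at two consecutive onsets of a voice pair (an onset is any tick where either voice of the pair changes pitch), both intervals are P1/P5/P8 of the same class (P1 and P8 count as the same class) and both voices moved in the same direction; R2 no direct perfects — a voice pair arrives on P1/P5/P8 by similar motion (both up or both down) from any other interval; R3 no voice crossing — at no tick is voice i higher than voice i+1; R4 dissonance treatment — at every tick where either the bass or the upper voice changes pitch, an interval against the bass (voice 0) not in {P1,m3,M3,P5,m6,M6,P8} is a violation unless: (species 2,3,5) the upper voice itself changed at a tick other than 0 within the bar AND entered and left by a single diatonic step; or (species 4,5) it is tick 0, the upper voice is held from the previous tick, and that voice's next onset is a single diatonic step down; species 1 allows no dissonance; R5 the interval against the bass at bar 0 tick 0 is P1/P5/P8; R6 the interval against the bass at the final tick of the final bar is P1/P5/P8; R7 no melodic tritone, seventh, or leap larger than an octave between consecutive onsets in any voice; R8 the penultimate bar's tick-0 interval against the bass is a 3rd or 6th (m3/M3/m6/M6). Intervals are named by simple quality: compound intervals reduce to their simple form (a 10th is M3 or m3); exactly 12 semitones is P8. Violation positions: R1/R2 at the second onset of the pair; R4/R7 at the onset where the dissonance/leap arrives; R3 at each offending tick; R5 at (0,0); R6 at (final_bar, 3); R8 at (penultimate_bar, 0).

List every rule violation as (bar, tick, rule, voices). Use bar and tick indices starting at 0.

(0, 0, R3, (2, 3))
(0, 0, R5, (0, 3))
(0, 1, R3, (2, 3))
(0, 2, R3, (2, 3))
(0, 3, R3, (2, 3))
(1, 0, R3, (2, 3))
(1, 0, R4, (0, 2))
(1, 0, R4, (0, 3))
(1, 0, R7, (2,))
(1, 0, R7, (3,))
(1, 1, R3, (2, 3))
(1, 2, R3, (2, 3))
(1, 3, R3, (2, 3))
(2, 0, R2, (0, 1))
(2, 0, R3, (2, 3))
(2, 0, R4, (0, 2))
(2, 0, R4, (0, 3))
(2, 1, R3, (2, 3))
(2, 2, R3, (2, 3))
(2, 3, R3, (2, 3))
(3, 0, R2, (2, 3))
(3, 0, R4, (0, 2))
(3, 0, R4, (0, 3))
(4, 0, R3, (2, 3))
(4, 1, R3, (2, 3))
(4, 2, R3, (2, 3))
(4, 3, R3, (2, 3))
(5, 0, R3, (2, 3))
(5, 1, R3, (2, 3))
(5, 2, R3, (2, 3))
(5, 3, R3, (2, 3))
(6, 0, R1, (0, 3))
(6, 0, R3, (2, 3))
(6, 0, R7, (0,))
(6, 0, R7, (1,))
(6, 0, R7, (2,))
(6, 0, R7, (3,))
(6, 0, R8, (0, 3))
(6, 1, R3, (2, 3))
(6, 2, R3, (2, 3))
(6, 3, R3, (2, 3))
(7, 0, R2, (1, 2))
(7, 0, R3, (2, 3))
(7, 1, R3, (2, 3))
(7, 2, R3, (2, 3))
(7, 3, R3, (2, 3))
(7, 3, R6, (0, 3))

bar 0: v0=C3 v1=C4 v2=G4 v3=E4 downbeat M3
bar 1: v0=B2 v1=G3 v2=A3 v3=F3 downbeat TT
bar 2: v0=G2 v1=D3 v2=A3 v3=F3 downbeat m7
bar 3: v0=E2 v1=C3 v2=D3 v3=D3 downbeat m7
bar 4: v0=E2 v1=C3 v2=D3 v3=B2 downbeat P5
bar 5: v0=E2 v1=C3 v2=G3 v3=E3 downbeat P8
bar 6: v0=D3 v1=B3 v2=F4 v3=D4 downbeat P8
bar 7: v0=C3 v1=C4 v2=G4 v3=E4 downbeat M3
  -> R3 @ bar 0 tick 0 v(2, 3): G4 above E4
  -> R5 @ bar 0 tick 0 v(0, 3): opens on M3
  -> R3 @ bar 0 tick 1 v(2, 3): G4 above E4
  -> R3 @ bar 0 tick 2 v(2, 3): G4 above E4
  -> R3 @ bar 0 tick 3 v(2, 3): G4 above E4
  -> R3 @ bar 1 tick 0 v(2, 3): A3 above F3
  -> R4 @ bar 1 tick 0 v(0, 2): B2/A3 m7 untreated
  -> R4 @ bar 1 tick 0 v(0, 3): B2/F3 TT untreated
  -> R7 @ bar 1 tick 0 v(2,): G4->A3 leap 10st
  -> R7 @ bar 1 tick 0 v(3,): E4->F3 leap 11st
  -> R3 @ bar 1 tick 1 v(2, 3): A3 above F3
  -> R3 @ bar 1 tick 2 v(2, 3): A3 above F3
  -> R3 @ bar 1 tick 3 v(2, 3): A3 above F3
  -> R2 @ bar 2 tick 0 v(0, 1): B2/G3 m6 -> G2/D3 P5 similar
  -> R3 @ bar 2 tick 0 v(2, 3): A3 above F3
  -> R4 @ bar 2 tick 0 v(0, 2): G2/A3 M2 untreated
  -> R4 @ bar 2 tick 0 v(0, 3): G2/F3 m7 untreated
  -> R3 @ bar 2 tick 1 v(2, 3): A3 above F3
  -> R3 @ bar 2 tick 2 v(2, 3): A3 above F3
  -> R3 @ bar 2 tick 3 v(2, 3): A3 above F3
  -> R2 @ bar 3 tick 0 v(2, 3): A3/F3 M3 -> D3/D3 P1 similar
  -> R4 @ bar 3 tick 0 v(0, 2): E2/D3 m7 untreated
  -> R4 @ bar 3 tick 0 v(0, 3): E2/D3 m7 untreated
  -> R3 @ bar 4 tick 0 v(2, 3): D3 above B2
  -> R3 @ bar 4 tick 1 v(2, 3): D3 above B2
  -> R3 @ bar 4 tick 2 v(2, 3): D3 above B2
  -> R3 @ bar 4 tick 3 v(2, 3): D3 above B2
  -> R3 @ bar 5 tick 0 v(2, 3): G3 above E3
  -> R3 @ bar 5 tick 1 v(2, 3): G3 above E3
  -> R3 @ bar 5 tick 2 v(2, 3): G3 above E3
  -> R3 @ bar 5 tick 3 v(2, 3): G3 above E3
  -> R1 @ bar 6 tick 0 v(0, 3): E2/E3 P8 -> D3/D4 P8 similar
  -> R3 @ bar 6 tick 0 v(2, 3): F4 above D4
  -> R7 @ bar 6 tick 0 v(0,): E2->D3 leap 10st
  -> R7 @ bar 6 tick 0 v(1,): C3->B3 leap 11st
  -> R7 @ bar 6 tick 0 v(2,): G3->F4 leap 10st
  -> R7 @ bar 6 tick 0 v(3,): E3->D4 leap 10st
  -> R8 @ bar 6 tick 0 v(0, 3): penult P8 not 3rd/6th
  -> R3 @ bar 6 tick 1 v(2, 3): F4 above D4
  -> R3 @ bar 6 tick 2 v(2, 3): F4 above D4
  -> R3 @ bar 6 tick 3 v(2, 3): F4 above D4
  -> R2 @ bar 7 tick 0 v(1, 2): B3/F4 TT -> C4/G4 P5 similar
  -> R3 @ bar 7 tick 0 v(2, 3): G4 above E4
  -> R3 @ bar 7 tick 1 v(2, 3): G4 above E4
  -> R3 @ bar 7 tick 2 v(2, 3): G4 above E4
  -> R3 @ bar 7 tick 3 v(2, 3): G4 above E4
  -> R6 @ bar 7 tick 3 v(0, 3): closes on M3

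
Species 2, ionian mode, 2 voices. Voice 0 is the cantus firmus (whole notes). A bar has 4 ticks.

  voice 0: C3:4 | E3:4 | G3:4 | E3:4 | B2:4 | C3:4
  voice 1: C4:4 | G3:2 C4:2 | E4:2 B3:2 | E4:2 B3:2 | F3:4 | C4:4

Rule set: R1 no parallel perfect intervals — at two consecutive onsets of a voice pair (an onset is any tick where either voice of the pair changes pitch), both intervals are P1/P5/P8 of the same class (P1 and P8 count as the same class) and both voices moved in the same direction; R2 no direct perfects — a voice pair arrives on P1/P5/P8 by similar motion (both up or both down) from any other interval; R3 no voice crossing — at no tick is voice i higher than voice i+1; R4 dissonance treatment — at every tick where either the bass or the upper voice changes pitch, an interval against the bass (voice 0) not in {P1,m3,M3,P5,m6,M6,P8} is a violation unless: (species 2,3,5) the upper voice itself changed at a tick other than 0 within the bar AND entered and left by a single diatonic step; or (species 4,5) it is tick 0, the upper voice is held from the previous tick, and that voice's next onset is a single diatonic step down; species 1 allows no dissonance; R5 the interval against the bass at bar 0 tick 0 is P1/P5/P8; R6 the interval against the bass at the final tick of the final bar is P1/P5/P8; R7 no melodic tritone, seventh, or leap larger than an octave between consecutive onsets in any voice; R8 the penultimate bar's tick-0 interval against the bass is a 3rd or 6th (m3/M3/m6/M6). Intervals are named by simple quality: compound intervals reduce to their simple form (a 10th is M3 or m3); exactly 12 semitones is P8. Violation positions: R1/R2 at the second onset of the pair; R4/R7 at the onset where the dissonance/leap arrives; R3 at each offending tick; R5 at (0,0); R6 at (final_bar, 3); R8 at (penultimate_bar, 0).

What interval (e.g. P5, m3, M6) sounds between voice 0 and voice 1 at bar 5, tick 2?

P8

voice 0=C3 voice 1=C4 -> P8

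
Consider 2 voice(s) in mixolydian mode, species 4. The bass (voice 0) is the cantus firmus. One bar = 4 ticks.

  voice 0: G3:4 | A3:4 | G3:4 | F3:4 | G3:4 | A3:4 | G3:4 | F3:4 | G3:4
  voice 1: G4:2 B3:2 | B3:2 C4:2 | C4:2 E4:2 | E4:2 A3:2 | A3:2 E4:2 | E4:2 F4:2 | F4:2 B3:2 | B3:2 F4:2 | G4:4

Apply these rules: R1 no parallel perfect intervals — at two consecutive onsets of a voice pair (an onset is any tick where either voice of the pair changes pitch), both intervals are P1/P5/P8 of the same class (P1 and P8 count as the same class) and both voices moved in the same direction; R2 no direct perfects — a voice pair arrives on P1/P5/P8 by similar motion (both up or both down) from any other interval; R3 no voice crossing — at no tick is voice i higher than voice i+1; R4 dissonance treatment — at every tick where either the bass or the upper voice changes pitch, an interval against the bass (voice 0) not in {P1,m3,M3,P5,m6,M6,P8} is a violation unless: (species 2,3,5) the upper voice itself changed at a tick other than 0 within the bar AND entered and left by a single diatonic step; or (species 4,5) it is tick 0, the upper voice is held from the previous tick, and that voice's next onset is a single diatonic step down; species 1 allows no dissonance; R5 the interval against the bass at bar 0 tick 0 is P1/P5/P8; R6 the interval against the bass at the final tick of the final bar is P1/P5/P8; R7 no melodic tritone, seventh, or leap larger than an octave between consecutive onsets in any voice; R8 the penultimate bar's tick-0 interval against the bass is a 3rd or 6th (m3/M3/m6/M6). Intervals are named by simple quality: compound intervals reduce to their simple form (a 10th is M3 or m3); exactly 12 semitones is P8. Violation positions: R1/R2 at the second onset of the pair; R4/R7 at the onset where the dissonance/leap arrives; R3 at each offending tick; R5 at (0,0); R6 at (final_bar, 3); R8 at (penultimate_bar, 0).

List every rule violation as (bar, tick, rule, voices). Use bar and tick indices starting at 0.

(1, 0, R4, (0, 1))
(2, 0, R4, (0, 1))
(3, 0, R4, (0, 1))
(4, 0, R4, (0, 1))
(6, 0, R4, (0, 1))
(6, 2, R7, (1,))
(7, 0, R4, (0, 1))
(7, 0, R8, (0, 1))
(7, 2, R7, (1,))
(8, 0, R1, (0, 1))

bar 0: v0=G3 v1=G4 downbeat P8
bar 1: v0=A3 v1=B3 downbeat M2
bar 2: v0=G3 v1=C4 downbeat P4
bar 3: v0=F3 v1=E4 downbeat M7
bar 4: v0=G3 v1=A3 downbeat M2
bar 5: v0=A3 v1=E4 downbeat P5
bar 6: v0=G3 v1=F4 downbeat m7
bar 7: v0=F3 v1=B3 downbeat TT
bar 8: v0=G3 v1=G4 downbeat P8
  -> R4 @ bar 1 tick 0 v(0, 1): A3/B3 M2 untreated
  -> R4 @ bar 2 tick 0 v(0, 1): G3/C4 P4 untreated
  -> R4 @ bar 3 tick 0 v(0, 1): F3/E4 M7 untreated
  -> R4 @ bar 4 tick 0 v(0, 1): G3/A3 M2 untreated
  -> R4 @ bar 6 tick 0 v(0, 1): G3/F4 m7 untreated
  -> R7 @ bar 6 tick 2 v(1,): F4->B3 leap 6st
  -> R4 @ bar 7 tick 0 v(0, 1): F3/B3 TT untreated
  -> R8 @ bar 7 tick 0 v(0, 1): penult TT not 3rd/6th
  -> R7 @ bar 7 tick 2 v(1,): B3->F4 leap 6st
  -> R1 @ bar 8 tick 0 v(0, 1): F3/F4 P8 -> G3/G4 P8 similar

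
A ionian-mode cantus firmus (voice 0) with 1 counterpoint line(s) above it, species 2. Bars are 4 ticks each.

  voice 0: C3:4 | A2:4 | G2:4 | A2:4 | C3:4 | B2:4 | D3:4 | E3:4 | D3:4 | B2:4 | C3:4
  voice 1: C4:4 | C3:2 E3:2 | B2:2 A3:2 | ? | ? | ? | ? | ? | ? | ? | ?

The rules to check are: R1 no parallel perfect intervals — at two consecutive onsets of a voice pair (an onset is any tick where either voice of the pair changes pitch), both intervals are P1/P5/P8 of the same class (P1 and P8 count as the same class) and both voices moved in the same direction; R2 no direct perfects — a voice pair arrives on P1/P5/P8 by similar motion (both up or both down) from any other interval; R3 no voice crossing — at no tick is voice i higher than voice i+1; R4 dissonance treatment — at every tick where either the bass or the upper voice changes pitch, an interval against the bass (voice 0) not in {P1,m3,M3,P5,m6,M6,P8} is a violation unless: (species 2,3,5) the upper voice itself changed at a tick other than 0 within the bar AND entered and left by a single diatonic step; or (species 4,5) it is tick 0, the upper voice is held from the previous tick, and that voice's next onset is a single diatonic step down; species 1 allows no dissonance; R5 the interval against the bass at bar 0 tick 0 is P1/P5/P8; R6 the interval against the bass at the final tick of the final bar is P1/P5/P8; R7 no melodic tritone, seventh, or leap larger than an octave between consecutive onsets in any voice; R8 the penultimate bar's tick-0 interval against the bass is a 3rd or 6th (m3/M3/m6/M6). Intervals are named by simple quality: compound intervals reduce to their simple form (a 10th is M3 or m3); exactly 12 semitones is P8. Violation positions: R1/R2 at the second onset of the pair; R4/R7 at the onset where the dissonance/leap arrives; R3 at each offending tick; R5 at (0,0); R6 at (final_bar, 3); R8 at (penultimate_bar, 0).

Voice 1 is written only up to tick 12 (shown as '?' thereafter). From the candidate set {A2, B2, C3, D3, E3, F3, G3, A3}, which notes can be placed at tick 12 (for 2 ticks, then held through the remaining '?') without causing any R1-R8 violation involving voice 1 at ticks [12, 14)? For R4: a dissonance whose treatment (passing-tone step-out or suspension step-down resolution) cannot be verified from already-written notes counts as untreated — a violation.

A2: legal
B2: violates R4,R7
C3: legal
D3: violates R4
E3: legal
F3: legal
G3: violates R4
A3: legal

{A2, A3, C3, E3, F3}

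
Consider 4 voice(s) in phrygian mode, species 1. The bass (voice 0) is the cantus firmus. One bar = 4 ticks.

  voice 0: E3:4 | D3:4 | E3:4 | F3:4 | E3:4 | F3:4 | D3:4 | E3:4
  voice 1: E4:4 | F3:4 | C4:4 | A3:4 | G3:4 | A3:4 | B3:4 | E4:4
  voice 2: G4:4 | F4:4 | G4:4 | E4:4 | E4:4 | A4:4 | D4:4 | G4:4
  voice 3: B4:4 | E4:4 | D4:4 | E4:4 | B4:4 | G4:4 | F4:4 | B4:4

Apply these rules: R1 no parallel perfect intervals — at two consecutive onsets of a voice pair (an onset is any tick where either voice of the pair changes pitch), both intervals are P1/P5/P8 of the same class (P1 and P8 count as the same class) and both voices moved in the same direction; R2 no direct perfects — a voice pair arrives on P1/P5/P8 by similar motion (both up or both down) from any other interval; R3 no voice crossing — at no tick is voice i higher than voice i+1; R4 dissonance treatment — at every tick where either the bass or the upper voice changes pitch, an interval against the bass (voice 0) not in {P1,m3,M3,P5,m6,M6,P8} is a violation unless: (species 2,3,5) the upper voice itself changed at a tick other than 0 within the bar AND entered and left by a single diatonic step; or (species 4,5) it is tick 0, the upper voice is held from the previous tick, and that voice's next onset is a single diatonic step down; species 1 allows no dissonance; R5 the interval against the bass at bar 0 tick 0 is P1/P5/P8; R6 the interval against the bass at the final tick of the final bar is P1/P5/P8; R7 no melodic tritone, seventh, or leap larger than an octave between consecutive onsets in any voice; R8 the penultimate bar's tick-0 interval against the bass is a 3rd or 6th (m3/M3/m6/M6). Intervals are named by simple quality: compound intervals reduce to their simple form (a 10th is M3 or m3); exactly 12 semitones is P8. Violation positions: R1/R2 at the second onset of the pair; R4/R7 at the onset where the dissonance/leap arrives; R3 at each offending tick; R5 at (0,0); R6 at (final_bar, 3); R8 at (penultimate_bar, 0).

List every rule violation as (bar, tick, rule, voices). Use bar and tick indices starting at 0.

(0, 0, R5, (0, 2))
(1, 0, R2, (1, 2))
(1, 0, R3, (2, 3))
(1, 0, R4, (0, 3))
(1, 0, R7, (1,))
(1, 1, R3, (2, 3))
(1, 2, R3, (2, 3))
(1, 3, R3, (2, 3))
(2, 0, R2, (1, 2))
(2, 0, R3, (2, 3))
(2, 0, R4, (0, 3))
(2, 1, R3, (2, 3))
(2, 2, R3, (2, 3))
(2, 3, R3, (2, 3))
(3, 0, R1, (1, 2))
(3, 0, R4, (0, 2))
(3, 0, R4, (0, 3))
(5, 0, R2, (1, 2))
(5, 0, R3, (2, 3))
(5, 0, R4, (0, 3))
(5, 1, R3, (2, 3))
(5, 2, R3, (2, 3))
(5, 3, R3, (2, 3))
(6, 0, R2, (0, 2))
(6, 0, R8, (0, 2))
(7, 0, R2, (0, 1))
(7, 0, R2, (0, 3))
(7, 0, R2, (1, 3))
(7, 0, R7, (3,))
(7, 3, R6, (0, 2))

bar 0: v0=E3 v1=E4 v2=G4 v3=B4 downbeat P5
bar 1: v0=D3 v1=F3 v2=F4 v3=E4 downbeat M2
bar 2: v0=E3 v1=C4 v2=G4 v3=D4 downbeat m7
bar 3: v0=F3 v1=A3 v2=E4 v3=E4 downbeat M7
bar 4: v0=E3 v1=G3 v2=E4 v3=B4 downbeat P5
bar 5: v0=F3 v1=A3 v2=A4 v3=G4 downbeat M2
bar 6: v0=D3 v1=B3 v2=D4 v3=F4 downbeat m3
bar 7: v0=E3 v1=E4 v2=G4 v3=B4 downbeat P5
  -> R5 @ bar 0 tick 0 v(0, 2): opens on m3
  -> R2 @ bar 1 tick 0 v(1, 2): E4/G4 m3 -> F3/F4 P8 similar
  -> R3 @ bar 1 tick 0 v(2, 3): F4 above E4
  -> R4 @ bar 1 tick 0 v(0, 3): D3/E4 M2 untreated
  -> R7 @ bar 1 tick 0 v(1,): E4->F3 leap 11st
  -> R3 @ bar 1 tick 1 v(2, 3): F4 above E4
  -> R3 @ bar 1 tick 2 v(2, 3): F4 above E4
  -> R3 @ bar 1 tick 3 v(2, 3): F4 above E4
  -> R2 @ bar 2 tick 0 v(1, 2): F3/F4 P8 -> C4/G4 P5 similar
  -> R3 @ bar 2 tick 0 v(2, 3): G4 above D4
  -> R4 @ bar 2 tick 0 v(0, 3): E3/D4 m7 untreated
  -> R3 @ bar 2 tick 1 v(2, 3): G4 above D4
  -> R3 @ bar 2 tick 2 v(2, 3): G4 above D4
  -> R3 @ bar 2 tick 3 v(2, 3): G4 above D4
  -> R1 @ bar 3 tick 0 v(1, 2): C4/G4 P5 -> A3/E4 P5 similar
  -> R4 @ bar 3 tick 0 v(0, 2): F3/E4 M7 untreated
  -> R4 @ bar 3 tick 0 v(0, 3): F3/E4 M7 untreated
  -> R2 @ bar 5 tick 0 v(1, 2): G3/E4 M6 -> A3/A4 P8 similar
  -> R3 @ bar 5 tick 0 v(2, 3): A4 above G4
  -> R4 @ bar 5 tick 0 v(0, 3): F3/G4 M2 untreated
  -> R3 @ bar 5 tick 1 v(2, 3): A4 above G4
  -> R3 @ bar 5 tick 2 v(2, 3): A4 above G4
  -> R3 @ bar 5 tick 3 v(2, 3): A4 above G4
  -> R2 @ bar 6 tick 0 v(0, 2): F3/A4 M3 -> D3/D4 P8 similar
  -> R8 @ bar 6 tick 0 v(0, 2): penult P8 not 3rd/6th
  -> R2 @ bar 7 tick 0 v(0, 1): D3/B3 M6 -> E3/E4 P8 similar
  -> R2 @ bar 7 tick 0 v(0, 3): D3/F4 m3 -> E3/B4 P5 similar
  -> R2 @ bar 7 tick 0 v(1, 3): B3/F4 TT -> E4/B4 P5 similar
  -> R7 @ bar 7 tick 0 v(3,): F4->B4 leap 6st
  -> R6 @ bar 7 tick 3 v(0, 2): closes on m3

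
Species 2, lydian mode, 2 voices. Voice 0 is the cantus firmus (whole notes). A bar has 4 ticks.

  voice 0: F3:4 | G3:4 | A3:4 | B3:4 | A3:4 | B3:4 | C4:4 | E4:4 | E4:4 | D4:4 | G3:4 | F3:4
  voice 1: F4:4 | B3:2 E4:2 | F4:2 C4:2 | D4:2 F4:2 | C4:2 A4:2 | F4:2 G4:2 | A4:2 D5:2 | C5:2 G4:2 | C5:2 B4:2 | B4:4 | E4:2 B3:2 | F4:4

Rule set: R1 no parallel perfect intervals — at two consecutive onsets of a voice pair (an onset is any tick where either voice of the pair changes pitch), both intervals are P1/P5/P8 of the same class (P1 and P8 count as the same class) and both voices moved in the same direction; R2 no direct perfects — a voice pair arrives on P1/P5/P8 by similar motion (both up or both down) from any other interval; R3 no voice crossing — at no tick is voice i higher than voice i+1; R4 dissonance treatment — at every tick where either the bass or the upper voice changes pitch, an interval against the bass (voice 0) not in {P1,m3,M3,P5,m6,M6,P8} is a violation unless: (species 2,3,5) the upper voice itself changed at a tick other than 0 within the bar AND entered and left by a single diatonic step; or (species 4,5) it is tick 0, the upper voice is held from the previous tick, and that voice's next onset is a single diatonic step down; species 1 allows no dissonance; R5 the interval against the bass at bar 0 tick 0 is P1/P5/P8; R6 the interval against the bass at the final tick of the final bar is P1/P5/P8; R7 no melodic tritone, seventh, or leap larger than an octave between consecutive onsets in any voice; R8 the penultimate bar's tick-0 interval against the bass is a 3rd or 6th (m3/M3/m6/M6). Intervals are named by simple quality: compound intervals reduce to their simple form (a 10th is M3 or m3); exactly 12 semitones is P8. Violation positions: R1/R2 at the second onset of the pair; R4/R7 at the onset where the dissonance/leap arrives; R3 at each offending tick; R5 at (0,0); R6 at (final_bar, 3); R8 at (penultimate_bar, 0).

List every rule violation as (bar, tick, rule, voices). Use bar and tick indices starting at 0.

(1, 0, R7, (1,))
(3, 2, R4, (0, 1))
(5, 0, R4, (0, 1))
(6, 2, R4, (0, 1))
(11, 0, R7, (1,))

bar 0: v0=F3 v1=F4 downbeat P8
bar 1: v0=G3 v1=B3 downbeat M3
bar 2: v0=A3 v1=F4 downbeat m6
bar 3: v0=B3 v1=D4 downbeat m3
bar 4: v0=A3 v1=C4 downbeat m3
bar 5: v0=B3 v1=F4 downbeat TT
bar 6: v0=C4 v1=A4 downbeat M6
bar 7: v0=E4 v1=C5 downbeat m6
bar 8: v0=E4 v1=C5 downbeat m6
bar 9: v0=D4 v1=B4 downbeat M6
bar 10: v0=G3 v1=E4 downbeat M6
bar 11: v0=F3 v1=F4 downbeat P8
  -> R7 @ bar 1 tick 0 v(1,): F4->B3 leap 6st
  -> R4 @ bar 3 tick 2 v(0, 1): B3/F4 TT untreated
  -> R4 @ bar 5 tick 0 v(0, 1): B3/F4 TT untreated
  -> R4 @ bar 6 tick 2 v(0, 1): C4/D5 M2 untreated
  -> R7 @ bar 11 tick 0 v(1,): B3->F4 leap 6st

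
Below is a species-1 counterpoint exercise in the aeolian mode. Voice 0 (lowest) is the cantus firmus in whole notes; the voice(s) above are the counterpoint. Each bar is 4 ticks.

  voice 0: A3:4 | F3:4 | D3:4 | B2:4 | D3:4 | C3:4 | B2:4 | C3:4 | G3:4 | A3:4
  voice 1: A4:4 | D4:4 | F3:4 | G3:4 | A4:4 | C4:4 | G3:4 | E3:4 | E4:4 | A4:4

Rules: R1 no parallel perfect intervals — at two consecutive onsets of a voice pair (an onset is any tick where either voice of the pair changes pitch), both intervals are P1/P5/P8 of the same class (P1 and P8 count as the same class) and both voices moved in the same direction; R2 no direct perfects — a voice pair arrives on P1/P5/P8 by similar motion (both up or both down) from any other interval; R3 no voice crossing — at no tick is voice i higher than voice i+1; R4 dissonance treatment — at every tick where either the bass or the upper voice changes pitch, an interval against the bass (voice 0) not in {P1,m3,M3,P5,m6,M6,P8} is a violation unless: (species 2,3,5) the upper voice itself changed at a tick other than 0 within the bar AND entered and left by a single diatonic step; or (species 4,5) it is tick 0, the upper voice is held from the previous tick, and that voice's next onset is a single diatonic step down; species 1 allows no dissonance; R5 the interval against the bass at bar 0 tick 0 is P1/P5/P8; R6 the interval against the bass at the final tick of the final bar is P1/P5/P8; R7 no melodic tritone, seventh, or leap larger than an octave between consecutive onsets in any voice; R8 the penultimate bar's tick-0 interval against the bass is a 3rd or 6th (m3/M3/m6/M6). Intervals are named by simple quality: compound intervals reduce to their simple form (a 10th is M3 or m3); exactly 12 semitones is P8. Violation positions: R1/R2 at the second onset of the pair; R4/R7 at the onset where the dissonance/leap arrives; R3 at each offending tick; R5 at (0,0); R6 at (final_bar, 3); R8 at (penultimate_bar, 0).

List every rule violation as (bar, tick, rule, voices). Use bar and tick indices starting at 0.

(4, 0, R2, (0, 1))
(4, 0, R7, (1,))
(5, 0, R2, (0, 1))
(9, 0, R2, (0, 1))

bar 0: v0=A3 v1=A4 downbeat P8
bar 1: v0=F3 v1=D4 downbeat M6
bar 2: v0=D3 v1=F3 downbeat m3
bar 3: v0=B2 v1=G3 downbeat m6
bar 4: v0=D3 v1=A4 downbeat P5
bar 5: v0=C3 v1=C4 downbeat P8
bar 6: v0=B2 v1=G3 downbeat m6
bar 7: v0=C3 v1=E3 downbeat M3
bar 8: v0=G3 v1=E4 downbeat M6
bar 9: v0=A3 v1=A4 downbeat P8
  -> R2 @ bar 4 tick 0 v(0, 1): B2/G3 m6 -> D3/A4 P5 similar
  -> R7 @ bar 4 tick 0 v(1,): G3->A4 leap 14st
  -> R2 @ bar 5 tick 0 v(0, 1): D3/A4 P5 -> C3/C4 P8 similar
  -> R2 @ bar 9 tick 0 v(0, 1): G3/E4 M6 -> A3/A4 P8 similar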